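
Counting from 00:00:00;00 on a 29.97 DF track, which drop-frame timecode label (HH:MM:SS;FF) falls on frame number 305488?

Ten DF minutes hold 17982 frames, so frame 305488 lies in block 16 (frames 287712–305693) with 17776 frames into that block.
The block's first minute is 1800 frames and the rest 1798 each; 17776 frames reaches minute 9, so 16 × 18 + 9 × 2 = 306 labels have been skipped so far.
Adding those back, label number 305488 + 306 = 305794 at 30 labels/s is 10193 s + 4 f = 2 h 49 min 53 s frame 4, i.e. 02:49:53;04.

02:49:53;04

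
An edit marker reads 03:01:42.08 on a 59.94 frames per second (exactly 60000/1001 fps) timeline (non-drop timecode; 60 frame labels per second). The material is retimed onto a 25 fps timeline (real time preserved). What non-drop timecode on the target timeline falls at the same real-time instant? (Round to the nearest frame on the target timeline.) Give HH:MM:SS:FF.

Source frame index: (3×3600 + 1×60 + 42) × 60 + 8 = 654128.
Real time: 654128 / (60000/1001) = 40923883/3750 s.
Target frame: (40923883/3750) × (25) = 40923883/150 ≈ 272825.887 → 272826.
At 25 labels/s: frame 272826 → 03:01:53:01.

03:01:53:01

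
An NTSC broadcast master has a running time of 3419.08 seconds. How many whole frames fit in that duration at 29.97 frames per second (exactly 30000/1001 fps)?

102469 frames

Frames = 3419.08 × 30000/1001 = 14653200/143 ≈ 102469.9301.
Complete frames: 102469.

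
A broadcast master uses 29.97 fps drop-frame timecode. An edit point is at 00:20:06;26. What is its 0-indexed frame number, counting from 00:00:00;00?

As if non-drop at 30 labels/s: (0 × 3600 + 20 × 60 + 6) × 30 + 26 = 36206.
Minute boundaries passed: 20; those not divisible by 10: 20 − 2 = 18; dropped labels = 2 × 18 = 36.
Actual frame index = 36206 − 36 = 36170.

36170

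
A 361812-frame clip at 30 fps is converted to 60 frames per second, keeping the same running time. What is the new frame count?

Target frames = source frames × (target rate / source rate) = 361812 × (60)/(30) = 361812 × 2 = 723624.

723624 frames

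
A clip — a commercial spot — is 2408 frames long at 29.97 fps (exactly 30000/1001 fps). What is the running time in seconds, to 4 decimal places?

80.3469 seconds

Running time = 2408 × 1001/30000 = 301301/3750 s ≈ 80.3469 s.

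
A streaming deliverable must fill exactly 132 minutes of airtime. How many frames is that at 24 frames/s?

132 min = 7920 s.
Frames = 7920 × 24 = 190080.

190080 frames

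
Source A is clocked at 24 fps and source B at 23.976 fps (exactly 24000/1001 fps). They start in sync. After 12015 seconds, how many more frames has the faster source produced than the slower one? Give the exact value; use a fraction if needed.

A emits 24 × 12015 = 288360 frames; B emits 24000/1001 × 12015 = 288360000/1001.
Difference = 288360/1001 frames (≈ 288.0719); B is behind A.

288360/1001 frames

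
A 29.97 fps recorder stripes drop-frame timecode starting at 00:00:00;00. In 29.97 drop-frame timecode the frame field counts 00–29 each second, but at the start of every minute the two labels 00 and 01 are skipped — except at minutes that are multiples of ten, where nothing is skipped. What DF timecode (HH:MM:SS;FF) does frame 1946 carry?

00:01:04;28

Each 10-minute DF block holds 10 × 60 × 30 − 9 × 2 = 17982 frames. 1946 ÷ 17982 → 0 full blocks, remainder 1946.
Within the partial block the first minute is 1800 frames and each further minute 1798, so 1 further minute boundary passed. Total skipped labels = 18 × 0 + 2 × 1 = 2.
Non-drop label index = 1946 + 2 = 1948; at 30 labels/s that is 00:01:04:28, i.e. DF 00:01:04;28.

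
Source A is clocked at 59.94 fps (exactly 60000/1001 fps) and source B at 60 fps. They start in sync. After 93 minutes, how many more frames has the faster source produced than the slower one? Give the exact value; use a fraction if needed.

93 min = 5580 s.
A emits 60000/1001 × 5580 = 334800000/1001 frames; B emits 60 × 5580 = 334800.
Difference = 334800/1001 frames (≈ 334.4655); B is ahead of A.

334800/1001 frames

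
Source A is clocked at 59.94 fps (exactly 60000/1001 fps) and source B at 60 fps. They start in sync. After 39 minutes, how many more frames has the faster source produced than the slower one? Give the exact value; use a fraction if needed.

39 min = 2340 s.
A emits 60000/1001 × 2340 = 10800000/77 frames; B emits 60 × 2340 = 140400.
Difference = 10800/77 frames (≈ 140.2597); B is ahead of A.

10800/77 frames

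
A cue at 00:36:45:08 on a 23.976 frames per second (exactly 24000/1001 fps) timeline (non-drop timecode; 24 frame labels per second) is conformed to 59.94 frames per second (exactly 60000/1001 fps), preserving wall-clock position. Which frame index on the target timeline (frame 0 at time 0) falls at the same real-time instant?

Source frame index: (0×3600 + 36×60 + 45) × 24 + 8 = 52928.
Real time: 52928 / (24000/1001) = 827827/375 s.
Target frame: (827827/375) × (60000/1001) = 132320.

frame 132320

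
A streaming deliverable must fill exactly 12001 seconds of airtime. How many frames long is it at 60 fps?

Frames = 12001 × 60 = 720060.

720060 frames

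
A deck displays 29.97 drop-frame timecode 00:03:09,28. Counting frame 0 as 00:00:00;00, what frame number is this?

As if non-drop at 30 labels/s: (0 × 3600 + 3 × 60 + 9) × 30 + 28 = 5698.
Minute boundaries passed: 3; those not divisible by 10: 3 − 0 = 3; dropped labels = 2 × 3 = 6.
Actual frame index = 5698 − 6 = 5692.

5692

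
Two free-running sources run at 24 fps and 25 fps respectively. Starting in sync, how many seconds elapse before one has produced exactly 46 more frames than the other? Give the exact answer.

The gap grows by |25 − 24| = 1 frame per second.
Time for a 46-frame gap: 46 ÷ (1) = 46 s.

46 seconds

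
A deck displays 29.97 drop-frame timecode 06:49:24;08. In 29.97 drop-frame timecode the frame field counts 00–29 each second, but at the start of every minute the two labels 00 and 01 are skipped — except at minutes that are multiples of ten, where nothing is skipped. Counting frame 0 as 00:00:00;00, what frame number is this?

736190

As if non-drop at 30 labels/s: (6 × 3600 + 49 × 60 + 24) × 30 + 8 = 736928.
Minute boundaries passed: 409; those not divisible by 10: 409 − 40 = 369; dropped labels = 2 × 369 = 738.
Actual frame index = 736928 − 738 = 736190.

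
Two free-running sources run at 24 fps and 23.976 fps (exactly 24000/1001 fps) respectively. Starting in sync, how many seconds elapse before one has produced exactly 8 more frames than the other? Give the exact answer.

1001/3 seconds

The gap grows by |24000/1001 − 24| = 24/1001 frames per second.
Time for a 8-frame gap: 8 ÷ (24/1001) = 1001/3 s.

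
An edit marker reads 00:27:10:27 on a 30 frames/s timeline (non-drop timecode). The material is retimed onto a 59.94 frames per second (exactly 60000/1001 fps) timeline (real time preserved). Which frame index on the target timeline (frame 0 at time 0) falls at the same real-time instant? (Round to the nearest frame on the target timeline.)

Source frame index: (0×3600 + 27×60 + 10) × 30 + 27 = 48927.
Real time: 48927 / (30) = 16309/10 s.
Target frame: (16309/10) × (60000/1001) = 97854000/1001 ≈ 97756.244 → 97756.

frame 97756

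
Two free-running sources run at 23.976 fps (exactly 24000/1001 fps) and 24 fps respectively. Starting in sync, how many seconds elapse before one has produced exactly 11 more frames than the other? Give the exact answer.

The gap grows by |24 − 24000/1001| = 24/1001 frames per second.
Time for a 11-frame gap: 11 ÷ (24/1001) = 11011/24 s.

11011/24 seconds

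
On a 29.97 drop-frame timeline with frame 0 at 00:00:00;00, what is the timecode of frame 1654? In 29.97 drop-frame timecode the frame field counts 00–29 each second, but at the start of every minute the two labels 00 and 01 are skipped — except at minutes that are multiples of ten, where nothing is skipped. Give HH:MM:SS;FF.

Each 10-minute DF block holds 10 × 60 × 30 − 9 × 2 = 17982 frames. 1654 ÷ 17982 → 0 full blocks, remainder 1654.
Within the partial block the first minute is 1800 frames and each further minute 1798, so 0 further minute boundaries passed. Total skipped labels = 18 × 0 + 2 × 0 = 0.
Non-drop label index = 1654 + 0 = 1654; at 30 labels/s that is 00:00:55:04, i.e. DF 00:00:55;04.

00:00:55;04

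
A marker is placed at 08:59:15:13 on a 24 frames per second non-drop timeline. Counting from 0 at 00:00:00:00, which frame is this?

Total seconds to the label: (8 × 3600 + 59 × 60 + 15) = 32355.
Frame index = 32355 × 24 + 13 = 776533.

776533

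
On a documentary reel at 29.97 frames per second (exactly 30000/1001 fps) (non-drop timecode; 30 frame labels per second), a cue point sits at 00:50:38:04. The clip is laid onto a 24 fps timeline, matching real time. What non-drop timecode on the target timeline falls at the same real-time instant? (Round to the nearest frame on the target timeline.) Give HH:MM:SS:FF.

00:50:41:04

Source frame index: (0×3600 + 50×60 + 38) × 30 + 4 = 91144.
Real time: 91144 / (30000/1001) = 11404393/3750 s.
Target frame: (11404393/3750) × (24) = 45617572/625 ≈ 72988.115 → 72988.
At 24 labels/s: frame 72988 → 00:50:41:04.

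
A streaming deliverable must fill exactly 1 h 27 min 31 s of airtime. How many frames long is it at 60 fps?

315060 frames

1 h 27 min 31 s = 5251 s.
Frames = 5251 × 60 = 315060.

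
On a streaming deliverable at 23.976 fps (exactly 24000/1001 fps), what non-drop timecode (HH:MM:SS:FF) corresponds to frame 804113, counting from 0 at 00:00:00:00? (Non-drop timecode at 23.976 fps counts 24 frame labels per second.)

09:18:24:17

804113 ÷ 24 = 33504 full seconds, remainder 17 frames.
33504 s = 9 h 18 min 24 s.
Timecode: 09:18:24:17.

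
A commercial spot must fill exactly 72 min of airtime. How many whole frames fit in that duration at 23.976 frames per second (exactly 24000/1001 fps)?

72 min = 4320 s.
Frames = 4320 × 24000/1001 = 103680000/1001 ≈ 103576.4236.
Complete frames: 103576.

103576 frames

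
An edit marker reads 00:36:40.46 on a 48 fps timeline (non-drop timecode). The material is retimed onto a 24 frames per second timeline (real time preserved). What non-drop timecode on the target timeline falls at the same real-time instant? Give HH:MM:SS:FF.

00:36:40:23

Source frame index: (0×3600 + 36×60 + 40) × 48 + 46 = 105646.
Real time: 105646 / (48) = 52823/24 s.
Target frame: (52823/24) × (24) = 52823.
At 24 labels/s: frame 52823 → 00:36:40:23.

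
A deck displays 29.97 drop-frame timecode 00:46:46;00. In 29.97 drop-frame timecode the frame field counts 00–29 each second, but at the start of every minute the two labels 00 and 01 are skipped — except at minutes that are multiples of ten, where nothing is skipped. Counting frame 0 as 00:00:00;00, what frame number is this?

84096

As if non-drop at 30 labels/s: (0 × 3600 + 46 × 60 + 46) × 30 + 0 = 84180.
Minute boundaries passed: 46; those not divisible by 10: 46 − 4 = 42; dropped labels = 2 × 42 = 84.
Actual frame index = 84180 − 84 = 84096.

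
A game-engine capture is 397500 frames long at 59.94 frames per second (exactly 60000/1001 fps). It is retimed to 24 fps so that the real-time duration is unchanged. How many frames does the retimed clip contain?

Target frames = source frames × (target rate / source rate) = 397500 × (24)/(60000/1001) = 397500 × 1001/2500 = 159159.

159159 frames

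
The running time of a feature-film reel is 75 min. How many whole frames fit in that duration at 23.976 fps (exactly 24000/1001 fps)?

75 min = 4500 s.
Frames = 4500 × 24000/1001 = 108000000/1001 ≈ 107892.1079.
Complete frames: 107892.

107892 frames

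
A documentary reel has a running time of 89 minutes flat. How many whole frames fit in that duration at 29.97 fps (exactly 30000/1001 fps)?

89 min = 5340 s.
Frames = 5340 × 30000/1001 = 160200000/1001 ≈ 160039.9600.
Complete frames: 160039.

160039 frames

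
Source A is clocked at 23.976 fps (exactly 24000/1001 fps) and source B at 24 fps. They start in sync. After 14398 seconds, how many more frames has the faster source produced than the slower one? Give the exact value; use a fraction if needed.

A emits 24000/1001 × 14398 = 345552000/1001 frames; B emits 24 × 14398 = 345552.
Difference = 345552/1001 frames (≈ 345.2068); B is ahead of A.

345552/1001 frames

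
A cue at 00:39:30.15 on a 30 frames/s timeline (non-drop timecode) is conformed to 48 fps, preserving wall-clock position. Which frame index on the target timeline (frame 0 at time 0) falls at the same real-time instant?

frame 113784

Source frame index: (0×3600 + 39×60 + 30) × 30 + 15 = 71115.
Real time: 71115 / (30) = 4741/2 s.
Target frame: (4741/2) × (48) = 113784.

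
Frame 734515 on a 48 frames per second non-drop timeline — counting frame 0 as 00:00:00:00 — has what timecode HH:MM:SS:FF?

734515 ÷ 48 = 15302 full seconds, remainder 19 frames.
15302 s = 4 h 15 min 2 s.
Timecode: 04:15:02:19.

04:15:02:19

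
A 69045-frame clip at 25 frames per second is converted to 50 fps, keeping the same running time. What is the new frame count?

Target frames = source frames × (target rate / source rate) = 69045 × (50)/(25) = 69045 × 2 = 138090.

138090 frames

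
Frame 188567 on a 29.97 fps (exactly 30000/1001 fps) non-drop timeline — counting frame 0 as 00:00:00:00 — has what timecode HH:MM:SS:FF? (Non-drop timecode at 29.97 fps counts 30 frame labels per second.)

01:44:45:17

188567 ÷ 30 = 6285 full seconds, remainder 17 frames.
6285 s = 1 h 44 min 45 s.
Timecode: 01:44:45:17.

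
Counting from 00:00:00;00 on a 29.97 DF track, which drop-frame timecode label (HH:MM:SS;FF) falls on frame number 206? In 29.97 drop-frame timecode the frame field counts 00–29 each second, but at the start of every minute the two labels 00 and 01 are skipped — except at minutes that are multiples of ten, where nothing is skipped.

Ten DF minutes hold 17982 frames, so frame 206 lies in block 0 (frames 0–17981) with 206 frames into that block.
The block's first minute is 1800 frames and the rest 1798 each; 206 frames reaches minute 0, so 0 × 18 + 0 × 2 = 0 labels have been skipped so far.
Adding those back, label number 206 + 0 = 206 at 30 labels/s is 6 s + 26 f = 0 h 0 min 6 s frame 26, i.e. 00:00:06;26.

00:00:06;26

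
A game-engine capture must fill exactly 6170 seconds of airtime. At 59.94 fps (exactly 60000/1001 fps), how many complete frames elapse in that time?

369830 frames

Frames = 6170 × 60000/1001 = 370200000/1001 ≈ 369830.1698.
Complete frames: 369830.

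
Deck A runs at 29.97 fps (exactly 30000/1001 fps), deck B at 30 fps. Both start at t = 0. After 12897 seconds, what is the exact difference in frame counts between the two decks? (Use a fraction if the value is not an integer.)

A emits 30000/1001 × 12897 = 386910000/1001 frames; B emits 30 × 12897 = 386910.
Difference = 386910/1001 frames (≈ 386.5235); B is ahead of A.

386910/1001 frames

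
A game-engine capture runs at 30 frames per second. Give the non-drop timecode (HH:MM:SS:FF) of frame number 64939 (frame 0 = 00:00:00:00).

64939 ÷ 30 = 2164 full seconds, remainder 19 frames.
2164 s = 0 h 36 min 4 s.
Timecode: 00:36:04:19.

00:36:04:19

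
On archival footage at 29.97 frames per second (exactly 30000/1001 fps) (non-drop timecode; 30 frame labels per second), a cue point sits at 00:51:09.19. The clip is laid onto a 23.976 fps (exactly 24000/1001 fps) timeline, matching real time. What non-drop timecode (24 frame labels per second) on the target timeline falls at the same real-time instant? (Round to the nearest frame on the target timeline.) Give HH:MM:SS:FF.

Source frame index: (0×3600 + 51×60 + 9) × 30 + 19 = 92089.
Real time: 92089 / (30000/1001) = 92181089/30000 s.
Target frame: (92181089/30000) × (24000/1001) = 368356/5 ≈ 73671.200 → 73671.
At 24 labels/s: frame 73671 → 00:51:09:15.

00:51:09:15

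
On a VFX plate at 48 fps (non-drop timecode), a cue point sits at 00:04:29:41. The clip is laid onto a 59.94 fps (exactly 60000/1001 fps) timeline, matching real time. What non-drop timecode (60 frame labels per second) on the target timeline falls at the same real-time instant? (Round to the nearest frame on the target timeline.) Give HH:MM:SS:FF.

00:04:29:35

Source frame index: (0×3600 + 4×60 + 29) × 48 + 41 = 12953.
Real time: 12953 / (48) = 12953/48 s.
Target frame: (12953/48) × (60000/1001) = 16191250/1001 ≈ 16175.075 → 16175.
At 60 labels/s: frame 16175 → 00:04:29:35.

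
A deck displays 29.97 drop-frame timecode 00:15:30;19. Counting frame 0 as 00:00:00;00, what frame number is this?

As if non-drop at 30 labels/s: (0 × 3600 + 15 × 60 + 30) × 30 + 19 = 27919.
Minute boundaries passed: 15; those not divisible by 10: 15 − 1 = 14; dropped labels = 2 × 14 = 28.
Actual frame index = 27919 − 28 = 27891.

27891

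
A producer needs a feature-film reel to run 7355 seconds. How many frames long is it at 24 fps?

Frames = 7355 × 24 = 176520.

176520 frames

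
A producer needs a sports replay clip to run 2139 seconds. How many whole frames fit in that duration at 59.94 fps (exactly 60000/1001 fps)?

128211 frames

Frames = 2139 × 60000/1001 = 128340000/1001 ≈ 128211.7882.
Complete frames: 128211.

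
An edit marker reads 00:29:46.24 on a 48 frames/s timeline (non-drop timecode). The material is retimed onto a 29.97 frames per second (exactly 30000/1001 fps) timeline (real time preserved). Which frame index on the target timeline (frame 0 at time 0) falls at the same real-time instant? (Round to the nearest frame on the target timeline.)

Source frame index: (0×3600 + 29×60 + 46) × 48 + 24 = 85752.
Real time: 85752 / (48) = 3573/2 s.
Target frame: (3573/2) × (30000/1001) = 53595000/1001 ≈ 53541.459 → 53541.

frame 53541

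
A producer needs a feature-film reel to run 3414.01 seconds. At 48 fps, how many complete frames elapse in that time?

Frames = 3414.01 × 48 = 4096812/25 ≈ 163872.4800.
Complete frames: 163872.

163872 frames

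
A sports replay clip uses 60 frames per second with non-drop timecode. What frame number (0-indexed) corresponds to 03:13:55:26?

Total seconds to the label: (3 × 3600 + 13 × 60 + 55) = 11635.
Frame index = 11635 × 60 + 26 = 698126.

698126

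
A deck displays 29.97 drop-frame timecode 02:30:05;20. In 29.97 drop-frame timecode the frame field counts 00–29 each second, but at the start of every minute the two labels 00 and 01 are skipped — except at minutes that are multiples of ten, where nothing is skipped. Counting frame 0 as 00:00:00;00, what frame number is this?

269900

As if non-drop at 30 labels/s: (2 × 3600 + 30 × 60 + 5) × 30 + 20 = 270170.
Minute boundaries passed: 150; those not divisible by 10: 150 − 15 = 135; dropped labels = 2 × 135 = 270.
Actual frame index = 270170 − 270 = 269900.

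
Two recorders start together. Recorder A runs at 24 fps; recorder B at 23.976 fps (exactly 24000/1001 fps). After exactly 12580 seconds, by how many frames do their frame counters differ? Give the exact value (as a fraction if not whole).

301920/1001 frames

A emits 24 × 12580 = 301920 frames; B emits 24000/1001 × 12580 = 301920000/1001.
Difference = 301920/1001 frames (≈ 301.6184); B is behind A.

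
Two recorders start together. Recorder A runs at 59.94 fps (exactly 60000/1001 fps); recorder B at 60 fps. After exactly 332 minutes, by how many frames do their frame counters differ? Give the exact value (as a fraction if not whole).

332 min = 19920 s.
A emits 60000/1001 × 19920 = 1195200000/1001 frames; B emits 60 × 19920 = 1195200.
Difference = 1195200/1001 frames (≈ 1194.0060); B is ahead of A.

1195200/1001 frames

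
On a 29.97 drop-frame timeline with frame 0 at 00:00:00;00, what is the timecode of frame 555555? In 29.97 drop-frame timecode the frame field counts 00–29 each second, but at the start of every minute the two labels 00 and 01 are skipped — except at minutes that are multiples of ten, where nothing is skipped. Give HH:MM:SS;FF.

Ten DF minutes hold 17982 frames, so frame 555555 lies in block 30 (frames 539460–557441) with 16095 frames into that block.
The block's first minute is 1800 frames and the rest 1798 each; 16095 frames reaches minute 8, so 30 × 18 + 8 × 2 = 556 labels have been skipped so far.
Adding those back, label number 555555 + 556 = 556111 at 30 labels/s is 18537 s + 1 f = 5 h 8 min 57 s frame 1, i.e. 05:08:57;01.

05:08:57;01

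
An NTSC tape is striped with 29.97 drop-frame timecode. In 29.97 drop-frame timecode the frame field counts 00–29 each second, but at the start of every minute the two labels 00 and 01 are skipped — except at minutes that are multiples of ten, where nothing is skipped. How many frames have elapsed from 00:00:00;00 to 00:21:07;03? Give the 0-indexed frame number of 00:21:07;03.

Complete 10-minute blocks: 2, each 17982 frames → 35964.
Remaining 1 whole minute in the current block: 1800 + 0 × 1798 = 1800 frames.
Within the current minute: 7 × 30 + 3 − 2 = 211 (labels ;00/;01 skipped at this minute). Total = 35964 + 1800 + 211 = 37975.

37975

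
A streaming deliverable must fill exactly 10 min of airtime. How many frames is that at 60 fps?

36000 frames

10 min = 600 s.
Frames = 600 × 60 = 36000.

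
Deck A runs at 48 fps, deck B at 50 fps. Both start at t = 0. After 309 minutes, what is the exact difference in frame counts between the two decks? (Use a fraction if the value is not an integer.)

37080 frames

309 min = 18540 s.
A emits 48 × 18540 = 889920 frames; B emits 50 × 18540 = 927000.
Difference = 37080 frames; B is ahead of A.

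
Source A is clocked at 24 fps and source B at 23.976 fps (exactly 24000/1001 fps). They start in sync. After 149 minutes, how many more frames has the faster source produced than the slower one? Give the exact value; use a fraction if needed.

214560/1001 frames

149 min = 8940 s.
A emits 24 × 8940 = 214560 frames; B emits 24000/1001 × 8940 = 214560000/1001.
Difference = 214560/1001 frames (≈ 214.3457); B is behind A.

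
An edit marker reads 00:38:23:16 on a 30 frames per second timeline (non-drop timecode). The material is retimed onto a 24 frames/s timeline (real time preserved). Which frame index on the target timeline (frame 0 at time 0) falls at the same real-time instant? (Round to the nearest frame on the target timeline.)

frame 55285

Source frame index: (0×3600 + 38×60 + 23) × 30 + 16 = 69106.
Real time: 69106 / (30) = 34553/15 s.
Target frame: (34553/15) × (24) = 276424/5 ≈ 55284.800 → 55285.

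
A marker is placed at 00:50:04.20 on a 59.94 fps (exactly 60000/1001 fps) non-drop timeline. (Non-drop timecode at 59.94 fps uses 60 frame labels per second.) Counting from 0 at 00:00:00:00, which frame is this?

Total seconds to the label: (0 × 3600 + 50 × 60 + 4) = 3004.
Frame index = 3004 × 60 + 20 = 180260.

180260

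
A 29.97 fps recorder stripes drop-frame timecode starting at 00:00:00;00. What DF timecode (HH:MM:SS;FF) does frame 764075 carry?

07:04:54;19

Each 10-minute DF block holds 10 × 60 × 30 − 9 × 2 = 17982 frames. 764075 ÷ 17982 → 42 full blocks, remainder 8831.
Within the partial block the first minute is 1800 frames and each further minute 1798, so 4 further minute boundaries passed. Total skipped labels = 18 × 42 + 2 × 4 = 764.
Non-drop label index = 764075 + 764 = 764839; at 30 labels/s that is 07:04:54:19, i.e. DF 07:04:54;19.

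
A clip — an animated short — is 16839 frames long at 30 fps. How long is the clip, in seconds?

561.3 seconds

Running time = 16839 / (30) = 561.3 s.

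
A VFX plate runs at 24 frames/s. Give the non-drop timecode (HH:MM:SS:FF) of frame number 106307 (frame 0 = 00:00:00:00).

01:13:49:11

106307 ÷ 24 = 4429 full seconds, remainder 11 frames.
4429 s = 1 h 13 min 49 s.
Timecode: 01:13:49:11.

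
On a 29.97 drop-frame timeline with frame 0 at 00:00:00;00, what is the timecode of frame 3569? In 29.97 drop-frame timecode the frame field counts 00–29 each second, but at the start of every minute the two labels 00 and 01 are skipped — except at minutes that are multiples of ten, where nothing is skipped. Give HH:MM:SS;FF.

Each 10-minute DF block holds 10 × 60 × 30 − 9 × 2 = 17982 frames. 3569 ÷ 17982 → 0 full blocks, remainder 3569.
Within the partial block the first minute is 1800 frames and each further minute 1798, so 1 further minute boundary passed. Total skipped labels = 18 × 0 + 2 × 1 = 2.
Non-drop label index = 3569 + 2 = 3571; at 30 labels/s that is 00:01:59:01, i.e. DF 00:01:59;01.

00:01:59;01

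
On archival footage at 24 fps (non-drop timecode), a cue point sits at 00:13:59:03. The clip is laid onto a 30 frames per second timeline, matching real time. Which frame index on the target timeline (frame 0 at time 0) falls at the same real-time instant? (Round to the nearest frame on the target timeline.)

frame 25174

Source frame index: (0×3600 + 13×60 + 59) × 24 + 3 = 20139.
Real time: 20139 / (24) = 6713/8 s.
Target frame: (6713/8) × (30) = 100695/4 ≈ 25173.750 → 25174.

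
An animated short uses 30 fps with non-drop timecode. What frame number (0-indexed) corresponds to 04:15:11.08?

Total seconds to the label: (4 × 3600 + 15 × 60 + 11) = 15311.
Frame index = 15311 × 30 + 8 = 459338.

frame 459338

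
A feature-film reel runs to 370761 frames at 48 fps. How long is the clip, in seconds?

7724.1875 seconds

Running time = 370761 / (48) = 7724.1875 s.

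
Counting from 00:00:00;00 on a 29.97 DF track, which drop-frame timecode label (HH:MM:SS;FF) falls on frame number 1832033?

16:58:48;27

Ten DF minutes hold 17982 frames, so frame 1832033 lies in block 101 (frames 1816182–1834163) with 15851 frames into that block.
The block's first minute is 1800 frames and the rest 1798 each; 15851 frames reaches minute 8, so 101 × 18 + 8 × 2 = 1834 labels have been skipped so far.
Adding those back, label number 1832033 + 1834 = 1833867 at 30 labels/s is 61128 s + 27 f = 16 h 58 min 48 s frame 27, i.e. 16:58:48;27.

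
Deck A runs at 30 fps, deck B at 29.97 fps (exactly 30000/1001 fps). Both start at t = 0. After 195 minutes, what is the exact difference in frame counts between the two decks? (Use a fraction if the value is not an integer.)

195 min = 11700 s.
A emits 30 × 11700 = 351000 frames; B emits 30000/1001 × 11700 = 27000000/77.
Difference = 27000/77 frames (≈ 350.6494); B is behind A.

27000/77 frames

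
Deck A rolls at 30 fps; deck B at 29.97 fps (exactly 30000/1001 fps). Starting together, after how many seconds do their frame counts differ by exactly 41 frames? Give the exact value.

The gap grows by |30000/1001 − 30| = 30/1001 frames per second.
Time for a 41-frame gap: 41 ÷ (30/1001) = 41041/30 s.

41041/30 seconds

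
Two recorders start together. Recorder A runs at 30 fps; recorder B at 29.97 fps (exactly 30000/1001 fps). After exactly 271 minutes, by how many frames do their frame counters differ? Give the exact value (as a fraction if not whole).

487800/1001 frames

271 min = 16260 s.
A emits 30 × 16260 = 487800 frames; B emits 30000/1001 × 16260 = 487800000/1001.
Difference = 487800/1001 frames (≈ 487.3127); B is behind A.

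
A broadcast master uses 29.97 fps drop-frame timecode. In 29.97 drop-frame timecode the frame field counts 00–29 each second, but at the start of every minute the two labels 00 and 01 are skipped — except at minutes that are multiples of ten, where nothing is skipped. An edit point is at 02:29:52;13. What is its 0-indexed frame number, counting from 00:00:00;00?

269503

As if non-drop at 30 labels/s: (2 × 3600 + 29 × 60 + 52) × 30 + 13 = 269773.
Minute boundaries passed: 149; those not divisible by 10: 149 − 14 = 135; dropped labels = 2 × 135 = 270.
Actual frame index = 269773 − 270 = 269503.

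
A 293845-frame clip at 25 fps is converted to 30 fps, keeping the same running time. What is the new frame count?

Frames at target rate = 293845 × (30) / (25) = 352614.

352614 frames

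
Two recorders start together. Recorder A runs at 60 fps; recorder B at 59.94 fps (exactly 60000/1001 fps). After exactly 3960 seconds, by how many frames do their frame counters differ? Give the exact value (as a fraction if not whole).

A emits 60 × 3960 = 237600 frames; B emits 60000/1001 × 3960 = 21600000/91.
Difference = 21600/91 frames (≈ 237.3626); B is behind A.

21600/91 frames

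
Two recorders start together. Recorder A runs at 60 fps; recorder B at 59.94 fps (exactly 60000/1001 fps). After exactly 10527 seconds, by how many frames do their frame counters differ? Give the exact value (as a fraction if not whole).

57420/91 frames

A emits 60 × 10527 = 631620 frames; B emits 60000/1001 × 10527 = 57420000/91.
Difference = 57420/91 frames (≈ 630.9890); B is behind A.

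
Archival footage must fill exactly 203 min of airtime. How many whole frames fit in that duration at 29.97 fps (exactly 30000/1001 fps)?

203 min = 12180 s.
Frames = 12180 × 30000/1001 = 52200000/143 ≈ 365034.9650.
Complete frames: 365034.

365034 frames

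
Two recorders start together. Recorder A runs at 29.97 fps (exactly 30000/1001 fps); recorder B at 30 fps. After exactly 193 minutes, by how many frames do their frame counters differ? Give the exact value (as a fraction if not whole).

193 min = 11580 s.
A emits 30000/1001 × 11580 = 347400000/1001 frames; B emits 30 × 11580 = 347400.
Difference = 347400/1001 frames (≈ 347.0529); B is ahead of A.

347400/1001 frames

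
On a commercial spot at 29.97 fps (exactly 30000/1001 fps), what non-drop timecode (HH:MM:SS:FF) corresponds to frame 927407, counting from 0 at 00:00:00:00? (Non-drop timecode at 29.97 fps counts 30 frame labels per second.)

927407 ÷ 30 = 30913 full seconds, remainder 17 frames.
30913 s = 8 h 35 min 13 s.
Timecode: 08:35:13:17.

08:35:13:17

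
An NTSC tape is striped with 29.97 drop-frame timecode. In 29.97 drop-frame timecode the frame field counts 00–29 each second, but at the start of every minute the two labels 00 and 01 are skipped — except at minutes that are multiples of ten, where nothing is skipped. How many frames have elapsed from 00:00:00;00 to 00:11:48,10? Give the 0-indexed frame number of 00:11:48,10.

21230

As if non-drop at 30 labels/s: (0 × 3600 + 11 × 60 + 48) × 30 + 10 = 21250.
Minute boundaries passed: 11; those not divisible by 10: 11 − 1 = 10; dropped labels = 2 × 10 = 20.
Actual frame index = 21250 − 20 = 21230.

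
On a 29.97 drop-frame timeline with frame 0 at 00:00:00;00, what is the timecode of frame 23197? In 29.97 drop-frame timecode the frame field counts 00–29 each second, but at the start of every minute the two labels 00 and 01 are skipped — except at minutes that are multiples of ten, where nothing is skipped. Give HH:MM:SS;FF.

Ten DF minutes hold 17982 frames, so frame 23197 lies in block 1 (frames 17982–35963) with 5215 frames into that block.
The block's first minute is 1800 frames and the rest 1798 each; 5215 frames reaches minute 2, so 1 × 18 + 2 × 2 = 22 labels have been skipped so far.
Adding those back, label number 23197 + 22 = 23219 at 30 labels/s is 773 s + 29 f = 0 h 12 min 53 s frame 29, i.e. 00:12:53;29.

00:12:53;29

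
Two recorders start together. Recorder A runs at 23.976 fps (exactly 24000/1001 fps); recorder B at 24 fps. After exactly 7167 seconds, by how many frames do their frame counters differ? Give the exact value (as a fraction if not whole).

172008/1001 frames

A emits 24000/1001 × 7167 = 172008000/1001 frames; B emits 24 × 7167 = 172008.
Difference = 172008/1001 frames (≈ 171.8362); B is ahead of A.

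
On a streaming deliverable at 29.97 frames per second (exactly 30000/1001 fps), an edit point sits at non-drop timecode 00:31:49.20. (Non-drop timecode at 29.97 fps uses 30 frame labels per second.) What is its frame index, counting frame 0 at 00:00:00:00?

Total seconds to the label: (0 × 3600 + 31 × 60 + 49) = 1909.
Frame index = 1909 × 30 + 20 = 57290.

frame 57290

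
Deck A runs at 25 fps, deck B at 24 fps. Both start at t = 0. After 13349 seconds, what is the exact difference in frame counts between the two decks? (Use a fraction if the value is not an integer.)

13349 frames

A emits 25 × 13349 = 333725 frames; B emits 24 × 13349 = 320376.
Difference = 13349 frames; B is behind A.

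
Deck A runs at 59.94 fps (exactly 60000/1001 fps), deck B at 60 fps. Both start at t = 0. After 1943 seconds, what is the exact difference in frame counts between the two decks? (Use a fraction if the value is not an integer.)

A emits 60000/1001 × 1943 = 116580000/1001 frames; B emits 60 × 1943 = 116580.
Difference = 116580/1001 frames (≈ 116.4635); B is ahead of A.

116580/1001 frames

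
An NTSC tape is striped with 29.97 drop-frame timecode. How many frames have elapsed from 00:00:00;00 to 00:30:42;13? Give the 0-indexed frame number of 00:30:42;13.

55219

As if non-drop at 30 labels/s: (0 × 3600 + 30 × 60 + 42) × 30 + 13 = 55273.
Minute boundaries passed: 30; those not divisible by 10: 30 − 3 = 27; dropped labels = 2 × 27 = 54.
Actual frame index = 55273 − 54 = 55219.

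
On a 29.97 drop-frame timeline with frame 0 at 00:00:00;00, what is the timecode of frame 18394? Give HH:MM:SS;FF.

00:10:13;22

Each 10-minute DF block holds 10 × 60 × 30 − 9 × 2 = 17982 frames. 18394 ÷ 17982 → 1 full block, remainder 412.
Within the partial block the first minute is 1800 frames and each further minute 1798, so 0 further minute boundaries passed. Total skipped labels = 18 × 1 + 2 × 0 = 18.
Non-drop label index = 18394 + 18 = 18412; at 30 labels/s that is 00:10:13:22, i.e. DF 00:10:13;22.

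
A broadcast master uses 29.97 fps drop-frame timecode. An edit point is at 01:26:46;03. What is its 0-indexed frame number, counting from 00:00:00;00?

As if non-drop at 30 labels/s: (1 × 3600 + 26 × 60 + 46) × 30 + 3 = 156183.
Minute boundaries passed: 86; those not divisible by 10: 86 − 8 = 78; dropped labels = 2 × 78 = 156.
Actual frame index = 156183 − 156 = 156027.

156027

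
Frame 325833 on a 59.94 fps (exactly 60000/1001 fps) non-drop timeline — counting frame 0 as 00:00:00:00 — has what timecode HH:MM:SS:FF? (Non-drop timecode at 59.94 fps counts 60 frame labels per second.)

325833 ÷ 60 = 5430 full seconds, remainder 33 frames.
5430 s = 1 h 30 min 30 s.
Timecode: 01:30:30:33.

01:30:30:33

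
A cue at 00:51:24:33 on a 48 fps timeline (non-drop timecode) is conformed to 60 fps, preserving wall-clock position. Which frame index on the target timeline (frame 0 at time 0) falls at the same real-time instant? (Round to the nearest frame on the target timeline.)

Source frame index: (0×3600 + 51×60 + 24) × 48 + 33 = 148065.
Real time: 148065 / (48) = 49355/16 s.
Target frame: (49355/16) × (60) = 740325/4 ≈ 185081.250 → 185081.

frame 185081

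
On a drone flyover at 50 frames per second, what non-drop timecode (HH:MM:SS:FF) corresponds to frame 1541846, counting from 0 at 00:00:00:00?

08:33:56:46

1541846 ÷ 50 = 30836 full seconds, remainder 46 frames.
30836 s = 8 h 33 min 56 s.
Timecode: 08:33:56:46.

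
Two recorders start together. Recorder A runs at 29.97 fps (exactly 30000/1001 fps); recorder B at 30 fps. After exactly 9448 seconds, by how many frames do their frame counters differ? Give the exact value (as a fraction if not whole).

283440/1001 frames

A emits 30000/1001 × 9448 = 283440000/1001 frames; B emits 30 × 9448 = 283440.
Difference = 283440/1001 frames (≈ 283.1568); B is ahead of A.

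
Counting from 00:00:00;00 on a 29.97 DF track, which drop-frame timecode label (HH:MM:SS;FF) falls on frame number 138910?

01:17:15;00

Each 10-minute DF block holds 10 × 60 × 30 − 9 × 2 = 17982 frames. 138910 ÷ 17982 → 7 full blocks, remainder 13036.
Within the partial block the first minute is 1800 frames and each further minute 1798, so 7 further minute boundaries passed. Total skipped labels = 18 × 7 + 2 × 7 = 140.
Non-drop label index = 138910 + 140 = 139050; at 30 labels/s that is 01:17:15:00, i.e. DF 01:17:15;00.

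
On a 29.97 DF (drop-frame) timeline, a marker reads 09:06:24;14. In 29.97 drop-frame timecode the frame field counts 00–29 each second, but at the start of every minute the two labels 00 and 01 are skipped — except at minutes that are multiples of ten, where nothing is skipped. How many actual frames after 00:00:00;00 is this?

Complete 10-minute blocks: 54, each 17982 frames → 971028.
Remaining 6 whole minutes in the current block: 1800 + 5 × 1798 = 10790 frames.
Within the current minute: 24 × 30 + 14 − 2 = 732 (labels ;00/;01 skipped at this minute). Total = 971028 + 10790 + 732 = 982550.

982550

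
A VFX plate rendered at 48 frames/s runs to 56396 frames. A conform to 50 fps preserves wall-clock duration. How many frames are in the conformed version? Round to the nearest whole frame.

Frames at target rate = 56396 × (50) / (48) = 352475/6 ≈ 58745.833.
Nearest whole frame: 58746.

58746 frames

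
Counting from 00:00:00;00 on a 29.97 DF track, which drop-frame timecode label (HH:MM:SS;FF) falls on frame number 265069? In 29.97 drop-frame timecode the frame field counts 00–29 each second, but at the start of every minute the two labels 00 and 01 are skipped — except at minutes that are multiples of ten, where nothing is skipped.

Each 10-minute DF block holds 10 × 60 × 30 − 9 × 2 = 17982 frames. 265069 ÷ 17982 → 14 full blocks, remainder 13321.
Within the partial block the first minute is 1800 frames and each further minute 1798, so 7 further minute boundaries passed. Total skipped labels = 18 × 14 + 2 × 7 = 266.
Non-drop label index = 265069 + 266 = 265335; at 30 labels/s that is 02:27:24:15, i.e. DF 02:27:24;15.

02:27:24;15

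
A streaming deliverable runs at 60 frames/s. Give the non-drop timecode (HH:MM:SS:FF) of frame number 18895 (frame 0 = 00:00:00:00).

18895 ÷ 60 = 314 full seconds, remainder 55 frames.
314 s = 0 h 5 min 14 s.
Timecode: 00:05:14:55.

00:05:14:55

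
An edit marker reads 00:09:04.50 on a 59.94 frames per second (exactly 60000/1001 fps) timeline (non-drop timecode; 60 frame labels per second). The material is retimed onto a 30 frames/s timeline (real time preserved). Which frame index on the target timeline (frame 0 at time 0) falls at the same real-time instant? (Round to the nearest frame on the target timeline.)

Source frame index: (0×3600 + 9×60 + 4) × 60 + 50 = 32690.
Real time: 32690 / (60000/1001) = 3272269/6000 s.
Target frame: (3272269/6000) × (30) = 3272269/200 ≈ 16361.345 → 16361.

frame 16361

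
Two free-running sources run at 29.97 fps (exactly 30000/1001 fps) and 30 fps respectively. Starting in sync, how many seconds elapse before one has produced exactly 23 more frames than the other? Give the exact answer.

23023/30 seconds

The gap grows by |30 − 30000/1001| = 30/1001 frames per second.
Time for a 23-frame gap: 23 ÷ (30/1001) = 23023/30 s.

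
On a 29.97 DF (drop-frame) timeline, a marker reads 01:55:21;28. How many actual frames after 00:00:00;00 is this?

As if non-drop at 30 labels/s: (1 × 3600 + 55 × 60 + 21) × 30 + 28 = 207658.
Minute boundaries passed: 115; those not divisible by 10: 115 − 11 = 104; dropped labels = 2 × 104 = 208.
Actual frame index = 207658 − 208 = 207450.

207450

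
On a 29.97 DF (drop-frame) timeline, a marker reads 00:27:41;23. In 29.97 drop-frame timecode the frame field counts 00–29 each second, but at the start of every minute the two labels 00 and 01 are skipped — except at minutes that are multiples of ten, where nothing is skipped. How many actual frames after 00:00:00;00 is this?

As if non-drop at 30 labels/s: (0 × 3600 + 27 × 60 + 41) × 30 + 23 = 49853.
Minute boundaries passed: 27; those not divisible by 10: 27 − 2 = 25; dropped labels = 2 × 25 = 50.
Actual frame index = 49853 − 50 = 49803.

49803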